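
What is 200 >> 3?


0b11001000 >> 3 = 0b11001 = 25

25


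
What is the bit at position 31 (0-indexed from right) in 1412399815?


0b1010100001011111000001011000111, position 31 = 0

0


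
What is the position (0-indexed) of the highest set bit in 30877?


0b111100010011101. Highest set bit at position 14

14


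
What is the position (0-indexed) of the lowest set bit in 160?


0b10100000. Lowest set bit at position 5

5


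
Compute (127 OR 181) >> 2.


Step 1: 127 | 181 = 255
Step 2: 255 >> 2 = 63

63


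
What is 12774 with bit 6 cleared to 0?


12774 & ~(1 << 6) = 12710

12710


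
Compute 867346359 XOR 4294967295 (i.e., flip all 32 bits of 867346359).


867346359 ^ 4294967295 = 3427620936

3427620936


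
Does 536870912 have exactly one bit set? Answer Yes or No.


0b100000000000000000000000000000. Only one bit set => Yes

Yes


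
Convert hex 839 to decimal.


839 hex = 2105 decimal

2105


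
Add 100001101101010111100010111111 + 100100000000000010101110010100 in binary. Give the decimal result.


100001101101010111100010111111 + 100100000000000010101110010100 = 1000101101101011010010001010011 = 1169531987

1169531987


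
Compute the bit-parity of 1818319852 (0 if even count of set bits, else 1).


0b1101100011000010101101111101100 has 17 ones => parity 1

1


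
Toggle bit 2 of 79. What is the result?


79 ^ (1 << 2) = 79 ^ 4 = 75

75


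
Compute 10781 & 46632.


0b10101000011101 & 0b1011011000101000 = 0b10001000001000 = 8712

8712


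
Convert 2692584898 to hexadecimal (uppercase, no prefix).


2692584898 = A07D95C2 hex

A07D95C2


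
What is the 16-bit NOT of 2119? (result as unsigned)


~0b100001000111 = 0b1111011110111000 = 63416 (16-bit unsigned)

63416


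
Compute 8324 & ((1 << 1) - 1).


8324 & 1 = 0

0


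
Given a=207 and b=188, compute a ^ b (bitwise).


207 ^ 188 = 115

115


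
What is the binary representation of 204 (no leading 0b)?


204 = 11001100 in binary

11001100


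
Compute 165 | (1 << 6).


165 | (1 << 6) = 165 | 64 = 229

229


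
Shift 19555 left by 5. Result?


0b100110001100011 << 5 = 0b10011000110001100000 = 625760

625760


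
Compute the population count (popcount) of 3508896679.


0b11010001001001011000001110100111 has 15 set bits

15


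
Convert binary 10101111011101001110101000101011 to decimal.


10101111011101001110101000101011 in decimal = 2943674923

2943674923


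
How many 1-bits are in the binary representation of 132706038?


0b111111010001110111011110110 has 19 set bits

19


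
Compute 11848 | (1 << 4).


11848 | (1 << 4) = 11848 | 16 = 11864

11864


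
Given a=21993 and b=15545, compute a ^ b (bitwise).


21993 ^ 15545 = 26960

26960


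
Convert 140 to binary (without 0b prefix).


140 = 10001100 in binary

10001100


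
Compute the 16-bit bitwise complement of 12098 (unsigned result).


~0b10111101000010 = 0b1101000010111101 = 53437 (16-bit unsigned)

53437


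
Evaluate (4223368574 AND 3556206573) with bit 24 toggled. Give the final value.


Step 1: 4223368574 & 3556206573 = 3551749484
Step 2: 3551749484 ^ (1 << 24) = 3551749484 ^ 16777216 = 3534972268

3534972268


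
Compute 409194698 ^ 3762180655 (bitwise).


0b11000011000111101000011001010 ^ 0b11100000001111100101001000101111 = 0b11111000010111011000001011100101 = 4166877925

4166877925


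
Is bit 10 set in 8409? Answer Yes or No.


0b10000011011001, bit 10 = 0. No

No


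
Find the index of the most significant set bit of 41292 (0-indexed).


0b1010000101001100. Highest set bit at position 15

15


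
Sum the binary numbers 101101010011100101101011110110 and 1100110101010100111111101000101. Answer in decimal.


101101010011100101101011110110 + 1100110101010100111111101000101 = 10010011111110001101101000111011 = 2482559547

2482559547


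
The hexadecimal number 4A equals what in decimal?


4A hex = 74 decimal

74


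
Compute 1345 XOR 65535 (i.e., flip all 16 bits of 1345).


1345 ^ 65535 = 64190

64190


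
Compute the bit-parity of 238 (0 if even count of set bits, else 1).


0b11101110 has 6 ones => parity 0

0


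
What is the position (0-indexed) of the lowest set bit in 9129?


0b10001110101001. Lowest set bit at position 0

0


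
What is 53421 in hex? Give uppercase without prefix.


53421 = D0AD hex

D0AD


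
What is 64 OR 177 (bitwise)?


0b1000000 | 0b10110001 = 0b11110001 = 241

241


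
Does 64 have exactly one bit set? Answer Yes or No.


0b1000000. Only one bit set => Yes

Yes


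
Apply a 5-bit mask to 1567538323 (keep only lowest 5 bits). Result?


1567538323 & 31 = 19

19


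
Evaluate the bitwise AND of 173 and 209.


0b10101101 & 0b11010001 = 0b10000001 = 129

129


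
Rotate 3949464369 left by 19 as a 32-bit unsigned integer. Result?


Rotate 0b11101011011010000000101100110001 left by 19 (32-bit) = 0b1011001100011110101101101000000 = 1502567232

1502567232


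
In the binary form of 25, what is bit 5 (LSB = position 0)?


0b11001, position 5 = 0

0


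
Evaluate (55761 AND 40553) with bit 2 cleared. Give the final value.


Step 1: 55761 & 40553 = 38977
Step 2: 38977 & ~(1 << 2) = 38977

38977


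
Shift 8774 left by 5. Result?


0b10001001000110 << 5 = 0b1000100100011000000 = 280768

280768


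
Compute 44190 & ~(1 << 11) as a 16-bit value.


44190 & ~(1 << 11) = 42142

42142


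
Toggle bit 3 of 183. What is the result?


183 ^ (1 << 3) = 183 ^ 8 = 191

191


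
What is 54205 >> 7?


0b1101001110111101 >> 7 = 0b110100111 = 423

423


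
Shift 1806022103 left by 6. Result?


0b1101011101001011011010111010111 << 6 = 0b1101011101001011011010111010111000000 = 115585414592

115585414592


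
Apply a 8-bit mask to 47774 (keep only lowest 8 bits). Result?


47774 & 255 = 158

158


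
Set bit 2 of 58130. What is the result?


58130 | (1 << 2) = 58130 | 4 = 58134

58134


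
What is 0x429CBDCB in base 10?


429CBDCB hex = 1117568459 decimal

1117568459


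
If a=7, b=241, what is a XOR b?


7 ^ 241 = 246

246


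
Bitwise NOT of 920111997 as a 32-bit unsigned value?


~0b110110110101111100101101111101 = 0b11001001001010000011010010000010 = 3374855298 (32-bit unsigned)

3374855298


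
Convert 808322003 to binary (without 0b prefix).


808322003 = 110000001011100000001111010011 in binary

110000001011100000001111010011


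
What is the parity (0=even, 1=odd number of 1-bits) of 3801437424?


0b11100010100101010101010011110000 has 15 ones => parity 1

1


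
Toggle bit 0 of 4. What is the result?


4 ^ (1 << 0) = 4 ^ 1 = 5

5


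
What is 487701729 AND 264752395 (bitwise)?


0b11101000100011011110011100001 & 0b1111110001111100110100001011 = 0b1101000000011000110000000001 = 218205185

218205185


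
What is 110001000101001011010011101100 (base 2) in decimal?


110001000101001011010011101100 in decimal = 823440620

823440620


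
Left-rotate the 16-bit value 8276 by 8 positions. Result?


Rotate 0b10000001010100 left by 8 (16-bit) = 0b101010000100000 = 21536

21536


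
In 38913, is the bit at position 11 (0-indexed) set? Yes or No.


0b1001100000000001, bit 11 = 1. Yes

Yes


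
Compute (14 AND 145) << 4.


Step 1: 14 & 145 = 0
Step 2: 0 << 4 = 0

0


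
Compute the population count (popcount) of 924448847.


0b110111000110011111100001001111 has 18 set bits

18


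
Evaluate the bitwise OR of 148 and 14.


0b10010100 | 0b1110 = 0b10011110 = 158

158


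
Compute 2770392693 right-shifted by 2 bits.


0b10100101001000001101011001110101 >> 2 = 0b101001010010000011010110011101 = 692598173

692598173


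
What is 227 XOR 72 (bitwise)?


0b11100011 ^ 0b1001000 = 0b10101011 = 171

171


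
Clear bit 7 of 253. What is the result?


253 & ~(1 << 7) = 125

125


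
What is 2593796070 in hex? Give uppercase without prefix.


2593796070 = 9A9A2FE6 hex

9A9A2FE6


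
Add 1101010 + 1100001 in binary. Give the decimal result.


1101010 + 1100001 = 11001011 = 203

203


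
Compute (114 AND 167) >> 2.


Step 1: 114 & 167 = 34
Step 2: 34 >> 2 = 8

8


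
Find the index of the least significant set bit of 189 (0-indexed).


0b10111101. Lowest set bit at position 0

0


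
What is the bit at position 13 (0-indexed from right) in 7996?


0b1111100111100, position 13 = 0

0


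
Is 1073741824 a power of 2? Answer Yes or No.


0b1000000000000000000000000000000. Only one bit set => Yes

Yes


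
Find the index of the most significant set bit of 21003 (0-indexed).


0b101001000001011. Highest set bit at position 14

14


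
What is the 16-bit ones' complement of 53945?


53945 ^ 65535 = 11590

11590


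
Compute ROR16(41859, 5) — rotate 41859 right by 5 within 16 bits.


Rotate 0b1010001110000011 right by 5 (16-bit) = 0b1110100011100 = 7452

7452


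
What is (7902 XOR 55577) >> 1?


Step 1: 7902 ^ 55577 = 51143
Step 2: 51143 >> 1 = 25571

25571


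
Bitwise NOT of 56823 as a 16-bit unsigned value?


~0b1101110111110111 = 0b10001000001000 = 8712 (16-bit unsigned)

8712


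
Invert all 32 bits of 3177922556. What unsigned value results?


3177922556 ^ 4294967295 = 1117044739

1117044739


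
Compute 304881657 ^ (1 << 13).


304881657 ^ (1 << 13) = 304881657 ^ 8192 = 304889849

304889849


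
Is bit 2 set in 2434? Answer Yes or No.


0b100110000010, bit 2 = 0. No

No


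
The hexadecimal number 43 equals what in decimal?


43 hex = 67 decimal

67


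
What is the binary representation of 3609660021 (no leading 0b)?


3609660021 = 11010111001001110000101001110101 in binary

11010111001001110000101001110101


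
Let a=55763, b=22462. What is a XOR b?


55763 ^ 22462 = 36461

36461


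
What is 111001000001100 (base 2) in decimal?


111001000001100 in decimal = 29196

29196


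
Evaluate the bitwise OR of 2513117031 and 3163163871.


0b10010101110010110001111101100111 | 0b10111100100010100000110011011111 = 0b10111101110010110001111111111111 = 3184205823

3184205823


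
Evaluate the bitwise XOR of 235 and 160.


0b11101011 ^ 0b10100000 = 0b1001011 = 75

75


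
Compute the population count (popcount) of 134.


0b10000110 has 3 set bits

3


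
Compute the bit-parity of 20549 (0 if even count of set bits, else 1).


0b101000001000101 has 5 ones => parity 1

1


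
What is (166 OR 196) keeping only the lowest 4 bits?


Step 1: 166 | 196 = 230
Step 2: 230 & 15 = 6

6


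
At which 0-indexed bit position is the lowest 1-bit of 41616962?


0b10011110110000011001000010. Lowest set bit at position 1

1


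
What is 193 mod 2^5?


193 & 31 = 1

1


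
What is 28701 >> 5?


0b111000000011101 >> 5 = 0b1110000000 = 896

896


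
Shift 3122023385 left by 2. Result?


0b10111010000101100100101111011001 << 2 = 0b1011101000010110010010111101100100 = 12488093540

12488093540


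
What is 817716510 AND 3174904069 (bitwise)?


0b110000101111010101110100011110 & 0b10111101001111010011000100000101 = 0b110000001111010001000100000100 = 809308420

809308420


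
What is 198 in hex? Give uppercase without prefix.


198 = C6 hex

C6


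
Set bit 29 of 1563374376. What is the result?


1563374376 | (1 << 29) = 1563374376 | 536870912 = 2100245288

2100245288


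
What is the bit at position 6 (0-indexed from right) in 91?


0b1011011, position 6 = 1

1


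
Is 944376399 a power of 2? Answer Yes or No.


0b111000010010100000101001001111. Multiple bits set => No

No


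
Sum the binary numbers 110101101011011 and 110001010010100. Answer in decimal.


110101101011011 + 110001010010100 = 1100110111101111 = 52719

52719


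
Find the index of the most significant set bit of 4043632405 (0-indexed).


0b11110001000001001110111100010101. Highest set bit at position 31

31


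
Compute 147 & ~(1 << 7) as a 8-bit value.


147 & ~(1 << 7) = 19

19


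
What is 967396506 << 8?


0b111001101010010100110010011010 << 8 = 0b11100110101001010011001001101000000000 = 247653505536

247653505536


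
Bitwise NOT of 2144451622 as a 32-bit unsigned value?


~0b1111111110100011011110000100110 = 0b10000000001011100100001111011001 = 2150515673 (32-bit unsigned)

2150515673


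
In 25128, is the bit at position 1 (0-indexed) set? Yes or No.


0b110001000101000, bit 1 = 0. No

No


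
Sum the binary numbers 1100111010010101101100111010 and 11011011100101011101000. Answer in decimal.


1100111010010101101100111010 + 11011011100101011101000 = 1101010101110010011000100010 = 223815202

223815202


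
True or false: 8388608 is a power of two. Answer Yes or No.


0b100000000000000000000000. Only one bit set => Yes

Yes


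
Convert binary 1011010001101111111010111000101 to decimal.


1011010001101111111010111000101 in decimal = 1513616837

1513616837


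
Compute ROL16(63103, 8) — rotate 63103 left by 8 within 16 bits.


Rotate 0b1111011001111111 left by 8 (16-bit) = 0b111111111110110 = 32758

32758


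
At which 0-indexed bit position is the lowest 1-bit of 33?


0b100001. Lowest set bit at position 0

0


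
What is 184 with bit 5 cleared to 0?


184 & ~(1 << 5) = 152

152


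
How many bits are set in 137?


0b10001001 has 3 set bits

3


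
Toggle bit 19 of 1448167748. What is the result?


1448167748 ^ (1 << 19) = 1448167748 ^ 524288 = 1448692036

1448692036


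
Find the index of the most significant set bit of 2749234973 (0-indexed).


0b10100011110111011111111100011101. Highest set bit at position 31

31


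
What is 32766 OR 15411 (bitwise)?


0b111111111111110 | 0b11110000110011 = 0b111111111111111 = 32767

32767


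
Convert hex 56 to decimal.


56 hex = 86 decimal

86


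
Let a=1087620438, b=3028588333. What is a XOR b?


1087620438 ^ 3028588333 = 4099363451

4099363451


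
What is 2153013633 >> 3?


0b10000000010101000110000110000001 >> 3 = 0b10000000010101000110000110000 = 269126704

269126704


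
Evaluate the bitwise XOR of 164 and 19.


0b10100100 ^ 0b10011 = 0b10110111 = 183

183


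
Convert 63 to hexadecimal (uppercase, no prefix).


63 = 3F hex

3F


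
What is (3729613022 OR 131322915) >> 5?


Step 1: 3729613022 | 131322915 = 3755996415
Step 2: 3755996415 >> 5 = 117374887

117374887


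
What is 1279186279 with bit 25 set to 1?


1279186279 | (1 << 25) = 1279186279 | 33554432 = 1312740711

1312740711


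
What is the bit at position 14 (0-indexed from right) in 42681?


0b1010011010111001, position 14 = 0

0


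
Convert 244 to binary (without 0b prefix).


244 = 11110100 in binary

11110100


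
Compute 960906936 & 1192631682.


0b111001010001100100011010111000 & 0b1000111000101100001110110000010 = 0b1000001100000010010000000 = 17171584

17171584


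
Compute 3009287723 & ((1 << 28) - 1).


3009287723 & 268435455 = 56497707

56497707


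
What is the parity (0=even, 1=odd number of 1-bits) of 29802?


0b111010001101010 has 8 ones => parity 0

0


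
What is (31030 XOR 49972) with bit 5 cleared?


Step 1: 31030 ^ 49972 = 47618
Step 2: 47618 & ~(1 << 5) = 47618

47618


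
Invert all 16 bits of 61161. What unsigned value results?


61161 ^ 65535 = 4374

4374


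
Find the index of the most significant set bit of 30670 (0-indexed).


0b111011111001110. Highest set bit at position 14

14


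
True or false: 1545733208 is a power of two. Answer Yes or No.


0b1011100001000100000010001011000. Multiple bits set => No

No


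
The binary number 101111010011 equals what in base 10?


101111010011 in decimal = 3027

3027


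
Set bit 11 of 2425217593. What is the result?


2425217593 | (1 << 11) = 2425217593 | 2048 = 2425219641

2425219641


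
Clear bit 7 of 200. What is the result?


200 & ~(1 << 7) = 72

72


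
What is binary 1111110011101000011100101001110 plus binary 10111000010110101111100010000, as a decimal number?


1111110011101000011100101001110 + 10111000010110101111100010000 = 10010101011111111001100001011110 = 2508167262

2508167262


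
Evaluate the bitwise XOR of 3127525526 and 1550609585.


0b10111010011010100100000010010110 ^ 0b1011100011011000110110010110001 = 0b11100110000001100010110000100111 = 3859164199

3859164199


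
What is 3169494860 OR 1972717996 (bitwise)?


0b10111100111010101010011101001100 | 0b1110101100101010100100110101100 = 0b11111101111111111110111111101100 = 4261408748

4261408748


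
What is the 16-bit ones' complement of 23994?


23994 ^ 65535 = 41541

41541


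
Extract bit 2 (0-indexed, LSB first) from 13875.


0b11011000110011, position 2 = 0

0


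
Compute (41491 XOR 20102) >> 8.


Step 1: 41491 ^ 20102 = 60565
Step 2: 60565 >> 8 = 236

236


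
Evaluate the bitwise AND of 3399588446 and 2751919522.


0b11001010101000011001101001011110 & 0b10100100000001101111010110100010 = 0b10000000000000001001000000000010 = 2147520514

2147520514


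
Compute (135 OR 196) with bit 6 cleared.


Step 1: 135 | 196 = 199
Step 2: 199 & ~(1 << 6) = 135

135


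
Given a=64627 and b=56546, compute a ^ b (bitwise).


64627 ^ 56546 = 8337

8337


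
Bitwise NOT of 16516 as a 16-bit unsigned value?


~0b100000010000100 = 0b1011111101111011 = 49019 (16-bit unsigned)

49019


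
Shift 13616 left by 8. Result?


0b11010100110000 << 8 = 0b1101010011000000000000 = 3485696

3485696


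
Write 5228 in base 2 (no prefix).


5228 = 1010001101100 in binary

1010001101100


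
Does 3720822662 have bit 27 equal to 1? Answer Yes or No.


0b11011101110001110011111110000110, bit 27 = 1. Yes

Yes


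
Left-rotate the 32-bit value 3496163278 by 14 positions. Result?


Rotate 0b11010000011000110011011111001110 left by 14 (32-bit) = 0b11001101111100111011010000011000 = 3455300632

3455300632


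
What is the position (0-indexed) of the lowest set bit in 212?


0b11010100. Lowest set bit at position 2

2


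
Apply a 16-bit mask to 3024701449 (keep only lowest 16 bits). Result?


3024701449 & 65535 = 18441

18441


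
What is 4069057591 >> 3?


0b11110010100010001110010000110111 >> 3 = 0b11110010100010001110010000110 = 508632198

508632198


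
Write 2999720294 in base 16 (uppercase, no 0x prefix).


2999720294 = B2CC1966 hex

B2CC1966


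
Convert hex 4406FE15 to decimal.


4406FE15 hex = 1141308949 decimal

1141308949


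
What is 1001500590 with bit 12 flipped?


1001500590 ^ (1 << 12) = 1001500590 ^ 4096 = 1001504686

1001504686


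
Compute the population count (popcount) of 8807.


0b10001001100111 has 7 set bits

7


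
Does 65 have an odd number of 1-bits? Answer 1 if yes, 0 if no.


0b1000001 has 2 ones => parity 0

0


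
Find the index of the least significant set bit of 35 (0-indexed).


0b100011. Lowest set bit at position 0

0


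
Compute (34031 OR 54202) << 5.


Step 1: 34031 | 54202 = 55295
Step 2: 55295 << 5 = 1769440

1769440


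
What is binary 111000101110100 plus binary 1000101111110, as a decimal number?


111000101110100 + 1000101111110 = 1000001011110010 = 33522

33522


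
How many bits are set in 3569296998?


0b11010100101111110010011001100110 has 18 set bits

18


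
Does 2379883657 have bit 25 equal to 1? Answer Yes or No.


0b10001101110110100010010010001001, bit 25 = 0. No

No


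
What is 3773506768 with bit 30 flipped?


3773506768 ^ (1 << 30) = 3773506768 ^ 1073741824 = 2699764944

2699764944


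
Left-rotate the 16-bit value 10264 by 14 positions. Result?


Rotate 0b10100000011000 left by 14 (16-bit) = 0b101000000110 = 2566

2566


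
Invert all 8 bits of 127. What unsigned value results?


127 ^ 255 = 128

128


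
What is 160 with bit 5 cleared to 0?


160 & ~(1 << 5) = 128

128


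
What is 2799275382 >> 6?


0b10100110110110011000110101110110 >> 6 = 0b10100110110110011000110101 = 43738677

43738677


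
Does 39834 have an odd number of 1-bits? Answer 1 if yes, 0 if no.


0b1001101110011010 has 9 ones => parity 1

1


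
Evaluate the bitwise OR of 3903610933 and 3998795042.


0b11101000101011000110000000110101 | 0b11101110010110001100010100100010 = 0b11101110111111001110010100110111 = 4009551159

4009551159


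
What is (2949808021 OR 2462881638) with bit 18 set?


Step 1: 2949808021 | 2462881638 = 3219062775
Step 2: 3219062775 | (1 << 18) = 3219062775 | 262144 = 3219062775

3219062775


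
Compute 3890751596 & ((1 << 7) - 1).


3890751596 & 127 = 108

108


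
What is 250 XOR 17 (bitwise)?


0b11111010 ^ 0b10001 = 0b11101011 = 235

235


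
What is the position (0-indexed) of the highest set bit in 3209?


0b110010001001. Highest set bit at position 11

11


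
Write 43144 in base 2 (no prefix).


43144 = 1010100010001000 in binary

1010100010001000


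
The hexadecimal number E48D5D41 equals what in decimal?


E48D5D41 hex = 3834469697 decimal

3834469697


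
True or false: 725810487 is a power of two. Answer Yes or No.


0b101011010000101111110100110111. Multiple bits set => No

No


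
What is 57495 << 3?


0b1110000010010111 << 3 = 0b1110000010010111000 = 459960

459960


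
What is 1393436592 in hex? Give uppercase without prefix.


1393436592 = 530E27B0 hex

530E27B0


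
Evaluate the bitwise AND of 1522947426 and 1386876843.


0b1011010110001100101010101100010 & 0b1010010101010100000111110101011 = 0b1010010100000100000010100100010 = 1384252706

1384252706


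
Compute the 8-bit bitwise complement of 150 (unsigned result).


~0b10010110 = 0b1101001 = 105 (8-bit unsigned)

105


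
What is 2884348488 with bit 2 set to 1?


2884348488 | (1 << 2) = 2884348488 | 4 = 2884348492

2884348492


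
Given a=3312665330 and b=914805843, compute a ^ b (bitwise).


3312665330 ^ 914805843 = 4092958369

4092958369


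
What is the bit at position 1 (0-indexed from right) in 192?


0b11000000, position 1 = 0

0


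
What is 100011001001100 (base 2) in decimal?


100011001001100 in decimal = 17996

17996


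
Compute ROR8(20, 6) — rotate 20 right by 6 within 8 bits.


Rotate 0b10100 right by 6 (8-bit) = 0b1010000 = 80

80


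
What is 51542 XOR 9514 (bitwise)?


0b1100100101010110 ^ 0b10010100101010 = 0b1110110001111100 = 60540

60540


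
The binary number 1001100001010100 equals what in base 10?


1001100001010100 in decimal = 38996

38996


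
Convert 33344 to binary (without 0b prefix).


33344 = 1000001001000000 in binary

1000001001000000


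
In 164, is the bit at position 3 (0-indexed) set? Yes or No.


0b10100100, bit 3 = 0. No

No


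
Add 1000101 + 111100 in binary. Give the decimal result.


1000101 + 111100 = 10000001 = 129

129


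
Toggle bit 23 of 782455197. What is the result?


782455197 ^ (1 << 23) = 782455197 ^ 8388608 = 774066589

774066589


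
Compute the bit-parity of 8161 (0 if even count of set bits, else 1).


0b1111111100001 has 9 ones => parity 1

1


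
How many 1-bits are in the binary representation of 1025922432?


0b111101001001100101010110000000 has 13 set bits

13


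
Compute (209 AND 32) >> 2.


Step 1: 209 & 32 = 0
Step 2: 0 >> 2 = 0

0


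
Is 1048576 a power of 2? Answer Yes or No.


0b100000000000000000000. Only one bit set => Yes

Yes


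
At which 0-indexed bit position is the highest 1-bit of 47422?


0b1011100100111110. Highest set bit at position 15

15


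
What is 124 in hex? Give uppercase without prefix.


124 = 7C hex

7C


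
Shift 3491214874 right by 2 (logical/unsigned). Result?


0b11010000000101111011011000011010 >> 2 = 0b110100000001011110110110000110 = 872803718

872803718


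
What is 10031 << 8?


0b10011100101111 << 8 = 0b1001110010111100000000 = 2567936

2567936


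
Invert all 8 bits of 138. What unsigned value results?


138 ^ 255 = 117

117


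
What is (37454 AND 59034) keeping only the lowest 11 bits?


Step 1: 37454 & 59034 = 33290
Step 2: 33290 & 2047 = 522

522


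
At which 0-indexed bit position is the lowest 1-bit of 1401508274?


0b1010011100010010101000110110010. Lowest set bit at position 1

1


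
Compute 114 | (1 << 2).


114 | (1 << 2) = 114 | 4 = 118

118


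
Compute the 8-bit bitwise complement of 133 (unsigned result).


~0b10000101 = 0b1111010 = 122 (8-bit unsigned)

122


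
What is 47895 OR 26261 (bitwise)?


0b1011101100010111 | 0b110011010010101 = 0b1111111110010111 = 65431

65431


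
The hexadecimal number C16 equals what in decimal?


C16 hex = 3094 decimal

3094


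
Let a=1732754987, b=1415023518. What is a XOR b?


1732754987 ^ 1415023518 = 856700341

856700341


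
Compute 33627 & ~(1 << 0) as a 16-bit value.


33627 & ~(1 << 0) = 33626

33626


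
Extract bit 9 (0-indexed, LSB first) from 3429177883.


0b11001100011001010001101000011011, position 9 = 1

1


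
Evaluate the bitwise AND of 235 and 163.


0b11101011 & 0b10100011 = 0b10100011 = 163

163


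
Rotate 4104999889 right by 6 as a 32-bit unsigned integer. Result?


Rotate 0b11110100101011010101001111010001 right by 6 (32-bit) = 0b1000111110100101011010101001111 = 1204991311

1204991311


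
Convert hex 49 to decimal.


49 hex = 73 decimal

73


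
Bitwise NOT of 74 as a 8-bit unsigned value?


~0b1001010 = 0b10110101 = 181 (8-bit unsigned)

181


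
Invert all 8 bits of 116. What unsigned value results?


116 ^ 255 = 139

139


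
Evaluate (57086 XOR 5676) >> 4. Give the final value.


Step 1: 57086 ^ 5676 = 51410
Step 2: 51410 >> 4 = 3213

3213


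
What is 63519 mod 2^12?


63519 & 4095 = 2079

2079


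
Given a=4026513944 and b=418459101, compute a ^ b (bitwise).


4026513944 ^ 418459101 = 4144928709

4144928709


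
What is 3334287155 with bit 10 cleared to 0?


3334287155 & ~(1 << 10) = 3334286131

3334286131


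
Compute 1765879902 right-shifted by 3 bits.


0b1101001010000010011000001011110 >> 3 = 0b1101001010000010011000001011 = 220734987

220734987


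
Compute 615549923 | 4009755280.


0b100100101100001000101111100011 | 0b11101111000000000000001010010000 = 0b11101111101100001000101111110011 = 4021324787

4021324787


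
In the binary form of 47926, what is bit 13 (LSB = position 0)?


0b1011101100110110, position 13 = 1

1


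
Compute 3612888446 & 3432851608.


0b11010111010110000100110101111110 & 0b11001100100111010010100010011000 = 0b11000100000110000000100000011000 = 3289909272

3289909272


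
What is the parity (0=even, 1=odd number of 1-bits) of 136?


0b10001000 has 2 ones => parity 0

0


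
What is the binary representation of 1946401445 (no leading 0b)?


1946401445 = 1110100000000111011101010100101 in binary

1110100000000111011101010100101


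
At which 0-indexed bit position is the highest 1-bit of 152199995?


0b1001000100100110001100111011. Highest set bit at position 27

27


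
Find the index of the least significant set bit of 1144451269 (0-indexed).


0b1000100001101101111000011000101. Lowest set bit at position 0

0


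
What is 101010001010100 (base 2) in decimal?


101010001010100 in decimal = 21588

21588


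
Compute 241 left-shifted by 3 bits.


0b11110001 << 3 = 0b11110001000 = 1928

1928


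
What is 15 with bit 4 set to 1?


15 | (1 << 4) = 15 | 16 = 31

31


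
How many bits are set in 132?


0b10000100 has 2 set bits

2


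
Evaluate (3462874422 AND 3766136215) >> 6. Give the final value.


Step 1: 3462874422 & 3766136215 = 3227649302
Step 2: 3227649302 >> 6 = 50432020

50432020


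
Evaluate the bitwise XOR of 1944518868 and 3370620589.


0b1110011111001110000000011010100 ^ 0b11001000111001111001011010101101 = 0b10111011000000001001011001111001 = 3137377913

3137377913


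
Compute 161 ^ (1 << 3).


161 ^ (1 << 3) = 161 ^ 8 = 169

169


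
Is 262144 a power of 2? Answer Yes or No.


0b1000000000000000000. Only one bit set => Yes

Yes


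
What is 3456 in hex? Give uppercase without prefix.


3456 = D80 hex

D80


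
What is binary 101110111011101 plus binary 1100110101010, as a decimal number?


101110111011101 + 1100110101010 = 111011110000111 = 30599

30599


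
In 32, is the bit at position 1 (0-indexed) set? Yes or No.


0b100000, bit 1 = 0. No

No


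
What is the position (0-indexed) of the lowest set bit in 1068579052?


0b111111101100010011100011101100. Lowest set bit at position 2

2


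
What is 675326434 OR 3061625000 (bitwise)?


0b101000010000001010100111100010 | 0b10110110011111001011000010101000 = 0b10111110011111001011100111101010 = 3195845098

3195845098


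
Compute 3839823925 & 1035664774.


0b11100100110111110001000000110101 & 0b111101101110101111110110000110 = 0b100100100110100001000000000100 = 614076420

614076420


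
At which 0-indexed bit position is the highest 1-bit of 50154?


0b1100001111101010. Highest set bit at position 15

15


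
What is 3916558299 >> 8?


0b11101001011100011110111111011011 >> 8 = 0b111010010111000111101111 = 15299055

15299055


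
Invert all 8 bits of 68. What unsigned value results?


68 ^ 255 = 187

187


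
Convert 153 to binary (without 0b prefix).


153 = 10011001 in binary

10011001


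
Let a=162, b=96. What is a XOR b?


162 ^ 96 = 194

194


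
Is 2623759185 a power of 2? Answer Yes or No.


0b10011100011000110110001101010001. Multiple bits set => No

No


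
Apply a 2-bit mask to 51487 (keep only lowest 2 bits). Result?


51487 & 3 = 3

3


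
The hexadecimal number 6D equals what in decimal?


6D hex = 109 decimal

109


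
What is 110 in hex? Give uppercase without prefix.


110 = 6E hex

6E


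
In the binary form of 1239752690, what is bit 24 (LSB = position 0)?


0b1001001111001010001111111110010, position 24 = 1

1


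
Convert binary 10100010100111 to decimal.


10100010100111 in decimal = 10407

10407


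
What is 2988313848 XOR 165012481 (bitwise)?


0b10110010000111100000110011111000 ^ 0b1001110101011110010000000001 = 0b10111011110010111110100011111001 = 3150702841

3150702841


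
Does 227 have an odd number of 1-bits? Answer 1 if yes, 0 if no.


0b11100011 has 5 ones => parity 1

1


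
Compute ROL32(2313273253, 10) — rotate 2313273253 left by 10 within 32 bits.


Rotate 0b10001001111000011011111110100101 left by 10 (32-bit) = 0b10000110111111101001011000100111 = 2264831527

2264831527


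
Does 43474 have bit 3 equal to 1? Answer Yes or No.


0b1010100111010010, bit 3 = 0. No

No


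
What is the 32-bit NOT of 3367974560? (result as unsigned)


~0b11001000101111110011011010100000 = 0b110111010000001100100101011111 = 926992735 (32-bit unsigned)

926992735


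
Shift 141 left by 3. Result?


0b10001101 << 3 = 0b10001101000 = 1128

1128


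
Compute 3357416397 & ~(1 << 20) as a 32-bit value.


3357416397 & ~(1 << 20) = 3356367821

3356367821


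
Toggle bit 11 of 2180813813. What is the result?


2180813813 ^ (1 << 11) = 2180813813 ^ 2048 = 2180815861

2180815861


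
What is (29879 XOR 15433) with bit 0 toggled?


Step 1: 29879 ^ 15433 = 18686
Step 2: 18686 ^ (1 << 0) = 18686 ^ 1 = 18687

18687


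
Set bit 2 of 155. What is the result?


155 | (1 << 2) = 155 | 4 = 159

159


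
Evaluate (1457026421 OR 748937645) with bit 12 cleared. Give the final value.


Step 1: 1457026421 | 748937645 = 2130441725
Step 2: 2130441725 & ~(1 << 12) = 2130437629

2130437629


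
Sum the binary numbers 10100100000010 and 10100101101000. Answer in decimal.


10100100000010 + 10100101101000 = 101001001101010 = 21098

21098


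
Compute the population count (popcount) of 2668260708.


0b10011111000010100110110101100100 has 16 set bits

16


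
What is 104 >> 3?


0b1101000 >> 3 = 0b1101 = 13

13


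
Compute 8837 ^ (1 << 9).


8837 ^ (1 << 9) = 8837 ^ 512 = 8325

8325


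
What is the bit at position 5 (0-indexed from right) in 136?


0b10001000, position 5 = 0

0


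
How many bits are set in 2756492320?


0b10100100010011001011110000100000 has 12 set bits

12


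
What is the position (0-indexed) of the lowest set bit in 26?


0b11010. Lowest set bit at position 1

1


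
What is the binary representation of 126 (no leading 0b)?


126 = 1111110 in binary

1111110


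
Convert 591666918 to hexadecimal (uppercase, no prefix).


591666918 = 23441EE6 hex

23441EE6


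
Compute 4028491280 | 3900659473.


0b11110000000111011110011000010000 | 0b11101000011111110101011100010001 = 0b11111000011111111111011100010001 = 4169135889

4169135889


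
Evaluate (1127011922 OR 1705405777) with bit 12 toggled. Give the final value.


Step 1: 1127011922 | 1705405777 = 1739521875
Step 2: 1739521875 ^ (1 << 12) = 1739521875 ^ 4096 = 1739517779

1739517779


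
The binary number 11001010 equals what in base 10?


11001010 in decimal = 202

202


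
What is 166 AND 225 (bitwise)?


0b10100110 & 0b11100001 = 0b10100000 = 160

160


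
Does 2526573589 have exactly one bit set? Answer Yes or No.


0b10010110100110000111010000010101. Multiple bits set => No

No


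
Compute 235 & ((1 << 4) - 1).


235 & 15 = 11

11


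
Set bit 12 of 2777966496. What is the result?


2777966496 | (1 << 12) = 2777966496 | 4096 = 2777970592

2777970592


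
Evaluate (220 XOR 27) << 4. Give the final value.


Step 1: 220 ^ 27 = 199
Step 2: 199 << 4 = 3184

3184


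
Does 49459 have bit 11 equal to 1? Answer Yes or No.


0b1100000100110011, bit 11 = 0. No

No


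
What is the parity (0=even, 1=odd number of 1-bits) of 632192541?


0b100101101011100111111000011101 has 18 ones => parity 0

0


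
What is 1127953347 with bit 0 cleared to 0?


1127953347 & ~(1 << 0) = 1127953346

1127953346


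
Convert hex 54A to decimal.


54A hex = 1354 decimal

1354


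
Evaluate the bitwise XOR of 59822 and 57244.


0b1110100110101110 ^ 0b1101111110011100 = 0b11011000110010 = 13874

13874


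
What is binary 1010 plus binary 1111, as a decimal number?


1010 + 1111 = 11001 = 25

25


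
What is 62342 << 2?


0b1111001110000110 << 2 = 0b111100111000011000 = 249368

249368


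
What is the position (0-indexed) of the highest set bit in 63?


0b111111. Highest set bit at position 5

5


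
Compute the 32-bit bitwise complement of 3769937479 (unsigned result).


~0b11100000101101001010111001000111 = 0b11111010010110101000110111000 = 525029816 (32-bit unsigned)

525029816


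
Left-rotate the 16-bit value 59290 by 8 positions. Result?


Rotate 0b1110011110011010 left by 8 (16-bit) = 0b1001101011100111 = 39655

39655


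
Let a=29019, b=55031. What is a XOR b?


29019 ^ 55031 = 42924

42924


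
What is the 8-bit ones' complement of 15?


15 ^ 255 = 240

240


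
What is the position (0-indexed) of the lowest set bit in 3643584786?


0b11011001001011001011000100010010. Lowest set bit at position 1

1


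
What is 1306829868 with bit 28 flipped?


1306829868 ^ (1 << 28) = 1306829868 ^ 268435456 = 1575265324

1575265324


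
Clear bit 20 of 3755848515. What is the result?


3755848515 & ~(1 << 20) = 3754799939

3754799939


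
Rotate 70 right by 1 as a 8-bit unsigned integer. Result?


Rotate 0b1000110 right by 1 (8-bit) = 0b100011 = 35

35


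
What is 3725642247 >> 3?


0b11011110000100001100101000000111 >> 3 = 0b11011110000100001100101000000 = 465705280

465705280


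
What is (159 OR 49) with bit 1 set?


Step 1: 159 | 49 = 191
Step 2: 191 | (1 << 1) = 191 | 2 = 191

191


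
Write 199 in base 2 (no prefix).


199 = 11000111 in binary

11000111


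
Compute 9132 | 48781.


0b10001110101100 | 0b1011111010001101 = 0b1011111110101101 = 49069

49069


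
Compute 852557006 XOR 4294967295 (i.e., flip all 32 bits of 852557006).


852557006 ^ 4294967295 = 3442410289

3442410289


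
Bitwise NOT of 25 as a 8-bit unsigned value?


~0b11001 = 0b11100110 = 230 (8-bit unsigned)

230


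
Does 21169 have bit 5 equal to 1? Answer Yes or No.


0b101001010110001, bit 5 = 1. Yes

Yes


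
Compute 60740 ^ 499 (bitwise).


0b1110110101000100 ^ 0b111110011 = 0b1110110010110111 = 60599

60599


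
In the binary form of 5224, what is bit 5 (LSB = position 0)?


0b1010001101000, position 5 = 1

1


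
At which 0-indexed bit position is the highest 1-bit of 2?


0b10. Highest set bit at position 1

1


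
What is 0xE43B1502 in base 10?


E43B1502 hex = 3829077250 decimal

3829077250


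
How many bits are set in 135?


0b10000111 has 4 set bits

4


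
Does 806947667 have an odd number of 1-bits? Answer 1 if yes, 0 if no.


0b110000000110010000101101010011 has 12 ones => parity 0

0


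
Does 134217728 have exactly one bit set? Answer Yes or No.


0b1000000000000000000000000000. Only one bit set => Yes

Yes


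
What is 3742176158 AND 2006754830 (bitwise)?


0b11011111000011010001001110011110 & 0b1110111100111001010011000001110 = 0b1010111000011000000001000001110 = 1460404750

1460404750


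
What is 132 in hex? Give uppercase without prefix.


132 = 84 hex

84


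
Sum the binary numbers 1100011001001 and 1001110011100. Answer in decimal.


1100011001001 + 1001110011100 = 10110001100101 = 11365

11365


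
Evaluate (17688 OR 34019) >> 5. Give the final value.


Step 1: 17688 | 34019 = 50683
Step 2: 50683 >> 5 = 1583

1583


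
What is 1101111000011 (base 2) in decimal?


1101111000011 in decimal = 7107

7107


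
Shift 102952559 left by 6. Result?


0b110001000101110111001101111 << 6 = 0b110001000101110111001101111000000 = 6588963776

6588963776


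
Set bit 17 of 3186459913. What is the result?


3186459913 | (1 << 17) = 3186459913 | 131072 = 3186590985

3186590985


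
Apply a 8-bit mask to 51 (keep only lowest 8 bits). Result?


51 & 255 = 51

51


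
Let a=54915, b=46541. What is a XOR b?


54915 ^ 46541 = 25422

25422


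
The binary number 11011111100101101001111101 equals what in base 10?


11011111100101101001111101 in decimal = 58612349

58612349


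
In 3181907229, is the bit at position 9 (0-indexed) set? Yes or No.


0b10111101101010000000110100011101, bit 9 = 0. No

No


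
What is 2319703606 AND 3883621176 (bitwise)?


0b10001010010000111101111000110110 & 0b11100111011110110101101100111000 = 0b10000010010000110101101000110000 = 2185452080

2185452080


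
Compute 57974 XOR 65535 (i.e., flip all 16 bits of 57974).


57974 ^ 65535 = 7561

7561
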